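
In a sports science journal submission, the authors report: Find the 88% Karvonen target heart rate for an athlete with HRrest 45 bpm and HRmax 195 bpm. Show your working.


Target = HRrest + pct*(HRmax - HRrest)
Heart rate reserve = HRmax - HRrest = 195 - 45 = 150 bpm
Fraction = 88% = 0.88
Target = 45 + 0.88 * 150
Target = 45 + 132 = 177 bpm

177 bpm


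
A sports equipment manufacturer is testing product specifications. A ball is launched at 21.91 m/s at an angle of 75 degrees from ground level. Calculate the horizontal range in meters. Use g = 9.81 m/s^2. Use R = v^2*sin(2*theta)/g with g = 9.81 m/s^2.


R = v^2 * sin(2*theta) / g
Convert angle to radians: theta = 75 deg = 1.309 rad
sin(2*theta) = sin(2.618) = 0.5
R = 21.91^2 * 0.5 / 9.81
R = 480.0481 * 0.5 / 9.81 = 24.4673 m

24.4673 m


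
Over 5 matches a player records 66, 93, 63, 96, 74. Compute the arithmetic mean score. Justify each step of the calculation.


Average = sum / n
Sum = 392
Average = 392 / 5 = 78.4

78.4


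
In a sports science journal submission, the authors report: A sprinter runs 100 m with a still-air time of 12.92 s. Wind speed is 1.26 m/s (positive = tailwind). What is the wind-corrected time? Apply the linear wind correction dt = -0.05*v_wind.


dt = -0.05 * v_wind = -0.05 * 1.26 = -0.063 s
t_corrected = t_still + dt = 12.92 + (-0.063)
t_corrected = 12.857 s

12.857 s


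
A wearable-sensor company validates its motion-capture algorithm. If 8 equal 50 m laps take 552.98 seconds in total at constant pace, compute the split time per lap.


Split time = total_time / n_laps = 552.98 / 8
Split time = 69.1225 s per lap

69.1225 s


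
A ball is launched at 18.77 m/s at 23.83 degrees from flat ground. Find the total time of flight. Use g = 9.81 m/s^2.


T = 2*v*sin(theta)/g
sin(theta) = sin(23.83 deg) = 0.404
T = 2*18.77*0.404 / 9.81
T = 15.1671 / 9.81 = 1.5461 s

1.5461 s


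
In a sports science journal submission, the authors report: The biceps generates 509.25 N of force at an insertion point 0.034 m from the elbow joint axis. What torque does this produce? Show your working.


tau = F * d
tau = 509.25 * 0.034
tau = 17.3145 N*m

17.3145 N*m


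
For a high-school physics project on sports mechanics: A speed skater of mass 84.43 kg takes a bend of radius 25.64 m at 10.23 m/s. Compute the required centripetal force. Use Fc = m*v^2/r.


Fc = m * v^2 / r
v^2 = 10.23^2 = 104.6529
Fc = 84.43 * 104.6529 / 25.64
Fc = 8835.8443 / 25.64 = 344.6117 N

344.6117 N


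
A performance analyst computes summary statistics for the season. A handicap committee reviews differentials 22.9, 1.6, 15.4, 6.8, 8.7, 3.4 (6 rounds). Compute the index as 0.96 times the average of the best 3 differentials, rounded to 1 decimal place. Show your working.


All differentials: 22.9, 1.6, 15.4, 6.8, 8.7, 3.4
Sorted: 1.6, 3.4, 6.8, 8.7, 15.4, 22.9
Best 3: 1.6, 3.4, 6.8
Average of best = 11.8 / 3 = 3.9333
Raw index = 3.9333 * 0.96 = 3.776
Handicap index = round(3.776, 1) = 3.8

3.8


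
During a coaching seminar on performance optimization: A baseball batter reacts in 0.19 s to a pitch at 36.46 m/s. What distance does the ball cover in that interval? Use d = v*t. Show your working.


d = v * t
d = 36.46 * 0.19
d = 6.9274 m

6.9274 m


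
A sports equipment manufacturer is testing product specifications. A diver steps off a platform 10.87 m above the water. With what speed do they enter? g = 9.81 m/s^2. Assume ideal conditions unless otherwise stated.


v = sqrt(2 * g * h)
v = sqrt(2 * 9.81 * 10.87)
v = sqrt(213.2694) = 14.6037 m/s

14.6037 m/s


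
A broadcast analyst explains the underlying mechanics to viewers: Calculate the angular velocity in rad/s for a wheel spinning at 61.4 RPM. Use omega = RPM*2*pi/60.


omega = RPM * 2 * pi / 60
omega = 61.4 * 2 * 3.14159 / 60
omega = 385.7876 / 60 = 6.4298 rad/s

6.4298 rad/s


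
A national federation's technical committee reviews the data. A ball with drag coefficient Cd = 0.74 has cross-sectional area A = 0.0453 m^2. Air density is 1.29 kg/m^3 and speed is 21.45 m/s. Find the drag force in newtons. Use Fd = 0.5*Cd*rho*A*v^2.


Fd = 0.5 * Cd * rho * A * v^2
Fd = 0.5 * 0.74 * 1.29 * 0.0453 * 21.45^2
v^2 = 460.1025
Fd = 0.5 * 0.74 * 1.29 * 0.0453 * 460.1025 = 9.9482 N

9.9482 N


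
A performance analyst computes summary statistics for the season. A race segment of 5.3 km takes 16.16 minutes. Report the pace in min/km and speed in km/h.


Pace = time / distance = 16.16 min / 5.3 km = 3.0491 min/km
Speed = distance / time_in_hours = 5.3 / 0.2693 hr
Speed = 19.6782 km/h

3.0491 min/km, 19.6782 km/h


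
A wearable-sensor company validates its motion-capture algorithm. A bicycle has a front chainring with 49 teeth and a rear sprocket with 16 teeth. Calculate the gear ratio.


GR = front_teeth / rear_teeth
GR = 49 / 16
GR = 3.0625

3.0625


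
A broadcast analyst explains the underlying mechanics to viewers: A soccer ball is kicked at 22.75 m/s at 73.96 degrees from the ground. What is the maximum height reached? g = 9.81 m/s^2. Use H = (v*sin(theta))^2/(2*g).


H = (v*sin(theta))^2 / (2*g)
vy = v*sin(theta) = 22.75 * sin(73.96 deg) = 21.8643 m/s
H = vy^2 / (2*g) = 478.0485 / (2*9.81)
H = 478.0485 / 19.62 = 24.3654 m

24.3654 m


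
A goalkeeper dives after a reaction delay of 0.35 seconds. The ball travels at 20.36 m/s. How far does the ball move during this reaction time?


d = v * t
d = 20.36 * 0.35
d = 7.126 m

7.126 m


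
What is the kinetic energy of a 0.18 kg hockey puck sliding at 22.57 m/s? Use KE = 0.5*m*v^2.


KE = 0.5 * m * v^2
KE = 0.5 * 0.18 * 22.57^2
KE = 0.5 * 0.18 * 509.4049 = 45.8464 J

45.8464 J


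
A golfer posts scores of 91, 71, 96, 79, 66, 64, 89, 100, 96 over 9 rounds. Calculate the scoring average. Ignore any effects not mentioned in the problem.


Average = sum / n
Sum = 752
Average = 752 / 9 = 83.5556

83.5556


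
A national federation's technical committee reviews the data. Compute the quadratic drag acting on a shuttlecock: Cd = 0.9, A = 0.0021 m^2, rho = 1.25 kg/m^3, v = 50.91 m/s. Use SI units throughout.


Fd = 0.5 * Cd * rho * A * v^2
Fd = 0.5 * 0.9 * 1.25 * 0.0021 * 50.91^2
v^2 = 2591.8281
Fd = 0.5 * 0.9 * 1.25 * 0.0021 * 2591.8281 = 3.0616 N

3.0616 N


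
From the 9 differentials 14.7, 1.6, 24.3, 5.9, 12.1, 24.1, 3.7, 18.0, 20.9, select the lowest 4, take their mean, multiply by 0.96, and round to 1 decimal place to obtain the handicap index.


All differentials: 14.7, 1.6, 24.3, 5.9, 12.1, 24.1, 3.7, 18.0, 20.9
Sorted: 1.6, 3.7, 5.9, 12.1, 14.7, 18.0, 20.9, 24.1, 24.3
Best 4: 1.6, 3.7, 5.9, 12.1
Average of best = 23.3 / 4 = 5.825
Raw index = 5.825 * 0.96 = 5.592
Handicap index = round(5.592, 1) = 5.6

5.6


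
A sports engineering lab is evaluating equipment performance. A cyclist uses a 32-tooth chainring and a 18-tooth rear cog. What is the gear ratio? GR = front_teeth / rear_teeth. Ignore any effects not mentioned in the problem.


GR = front_teeth / rear_teeth
GR = 32 / 18
GR = 1.7778

1.7778


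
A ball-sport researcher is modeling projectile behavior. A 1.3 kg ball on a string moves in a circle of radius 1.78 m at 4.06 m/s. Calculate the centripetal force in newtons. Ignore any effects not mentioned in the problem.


Fc = m * v^2 / r
v^2 = 4.06^2 = 16.4836
Fc = 1.3 * 16.4836 / 1.78
Fc = 21.4287 / 1.78 = 12.0386 N

12.0386 N


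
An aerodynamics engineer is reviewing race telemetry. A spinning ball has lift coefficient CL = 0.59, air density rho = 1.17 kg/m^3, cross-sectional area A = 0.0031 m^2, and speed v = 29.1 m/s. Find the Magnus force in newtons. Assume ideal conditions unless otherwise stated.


FM = 0.5 * CL * rho * A * v^2
FM = 0.5 * 0.59 * 1.17 * 0.0031 * 29.1^2
v^2 = 846.81
FM = 0.5 * 0.59 * 1.17 * 0.0031 * 846.81 = 0.9061 N

0.9061 N


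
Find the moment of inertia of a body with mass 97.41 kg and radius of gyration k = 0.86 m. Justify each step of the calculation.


I = m * k^2
I = 97.41 * 0.86^2
I = 97.41 * 0.7396 = 72.0444 kg*m^2

72.0444 kg*m^2


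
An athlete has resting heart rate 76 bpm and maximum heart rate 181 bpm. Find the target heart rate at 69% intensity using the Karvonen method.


Target = HRrest + pct*(HRmax - HRrest)
Heart rate reserve = HRmax - HRrest = 181 - 76 = 105 bpm
Fraction = 69% = 0.69
Target = 76 + 0.69 * 105
Target = 76 + 72.45 = 148.45 bpm

148.45 bpm


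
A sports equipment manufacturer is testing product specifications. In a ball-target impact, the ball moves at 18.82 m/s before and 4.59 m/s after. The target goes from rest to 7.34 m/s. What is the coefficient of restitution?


e = (v2_after - v1_after) / (v1_before - v2_before)
Numerator = 7.34 - 4.59 = 2.75
Denominator = 18.82 - 0 = 18.82
e = 2.75 / 18.82 = 0.1461

0.1461


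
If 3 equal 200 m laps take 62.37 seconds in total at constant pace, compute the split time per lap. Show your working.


Split time = total_time / n_laps = 62.37 / 3
Split time = 20.79 s per lap

20.79 s


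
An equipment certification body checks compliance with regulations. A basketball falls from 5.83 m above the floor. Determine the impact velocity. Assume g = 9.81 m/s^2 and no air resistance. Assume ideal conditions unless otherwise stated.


v = sqrt(2 * g * h)
v = sqrt(2 * 9.81 * 5.83)
v = sqrt(114.3846) = 10.6951 m/s

10.6951 m/s


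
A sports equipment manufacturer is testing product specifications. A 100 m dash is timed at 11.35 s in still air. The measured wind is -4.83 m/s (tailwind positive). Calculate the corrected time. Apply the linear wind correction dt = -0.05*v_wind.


dt = -0.05 * v_wind = -0.05 * -4.83 = 0.2415 s
t_corrected = t_still + dt = 11.35 + (0.2415)
t_corrected = 11.5915 s

11.5915 s


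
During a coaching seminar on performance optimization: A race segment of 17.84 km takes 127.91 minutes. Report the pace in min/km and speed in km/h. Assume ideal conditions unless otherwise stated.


Pace = time / distance = 127.91 min / 17.84 km = 7.1698 min/km
Speed = distance / time_in_hours = 17.84 / 2.1318 hr
Speed = 8.3684 km/h

7.1698 min/km, 8.3684 km/h


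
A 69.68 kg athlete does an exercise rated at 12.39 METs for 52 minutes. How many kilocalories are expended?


kcal = MET * mass * time_hr
Convert time: 52 min = 0.8667 hr
kcal = 12.39 * 69.68 * 0.8667
kcal = 748.2238 kcal

748.2238 kcal


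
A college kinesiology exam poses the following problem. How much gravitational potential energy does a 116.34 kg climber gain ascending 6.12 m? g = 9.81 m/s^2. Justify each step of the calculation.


PE = m * g * h
PE = 116.34 * 9.81 * 6.12
PE = 1141.2954 * 6.12 = 6984.7278 J

6984.7278 J


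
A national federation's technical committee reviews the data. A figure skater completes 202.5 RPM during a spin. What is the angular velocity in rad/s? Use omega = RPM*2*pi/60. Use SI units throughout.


omega = RPM * 2 * pi / 60
omega = 202.5 * 2 * 3.14159 / 60
omega = 1272.345 / 60 = 21.2058 rad/s

21.2058 rad/s


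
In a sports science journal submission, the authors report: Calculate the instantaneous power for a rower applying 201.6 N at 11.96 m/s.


P = F * v
P = 201.6 * 11.96
P = 2411.136 W

2411.136 W


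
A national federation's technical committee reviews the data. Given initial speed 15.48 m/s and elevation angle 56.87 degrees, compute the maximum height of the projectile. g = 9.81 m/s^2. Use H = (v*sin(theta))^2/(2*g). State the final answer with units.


H = (v*sin(theta))^2 / (2*g)
vy = v*sin(theta) = 15.48 * sin(56.87 deg) = 12.9635 m/s
H = vy^2 / (2*g) = 168.0512 / (2*9.81)
H = 168.0512 / 19.62 = 8.5653 m

8.5653 m


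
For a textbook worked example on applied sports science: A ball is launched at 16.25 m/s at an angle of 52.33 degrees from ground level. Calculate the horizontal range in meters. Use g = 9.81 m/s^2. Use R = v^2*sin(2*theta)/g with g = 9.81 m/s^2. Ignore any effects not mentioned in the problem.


R = v^2 * sin(2*theta) / g
Convert angle to radians: theta = 52.33 deg = 0.9133 rad
sin(2*theta) = sin(1.8267) = 0.9674
R = 16.25^2 * 0.9674 / 9.81
R = 264.0625 * 0.9674 / 9.81 = 26.0414 m

26.0414 m


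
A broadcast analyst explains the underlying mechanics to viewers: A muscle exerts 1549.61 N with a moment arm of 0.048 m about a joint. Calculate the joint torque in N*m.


tau = F * d
tau = 1549.61 * 0.048
tau = 74.3813 N*m

74.3813 N*m


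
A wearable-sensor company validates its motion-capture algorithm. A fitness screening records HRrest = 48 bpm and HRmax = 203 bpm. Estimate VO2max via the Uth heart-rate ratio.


VO2max = 15.3 * HRmax / HRrest
VO2max = 15.3 * 203 / 48
VO2max = 3105.9 / 48 = 64.7062 mL/kg/min

64.7062 mL/kg/min


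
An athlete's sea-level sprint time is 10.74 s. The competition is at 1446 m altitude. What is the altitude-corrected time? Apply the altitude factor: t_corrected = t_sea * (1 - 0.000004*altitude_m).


Correction factor = 1 - 0.000004 * 1446 = 0.994216
t_corrected = t_sea * factor = 10.74 * 0.994216
t_corrected = 10.6779 s

10.6779 s


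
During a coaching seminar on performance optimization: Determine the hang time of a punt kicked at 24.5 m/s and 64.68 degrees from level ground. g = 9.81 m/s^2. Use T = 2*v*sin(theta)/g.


T = 2*v*sin(theta)/g
sin(theta) = sin(64.68 deg) = 0.9039
T = 2*24.5*0.9039 / 9.81
T = 44.2927 / 9.81 = 4.5151 s

4.5151 s


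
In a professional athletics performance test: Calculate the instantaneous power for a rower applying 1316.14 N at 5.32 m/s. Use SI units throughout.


P = F * v
P = 1316.14 * 5.32
P = 7001.8648 W

7001.8648 W


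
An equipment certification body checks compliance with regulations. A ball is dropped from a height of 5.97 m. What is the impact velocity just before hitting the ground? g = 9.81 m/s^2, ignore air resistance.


v = sqrt(2 * g * h)
v = sqrt(2 * 9.81 * 5.97)
v = sqrt(117.1314) = 10.8227 m/s

10.8227 m/s


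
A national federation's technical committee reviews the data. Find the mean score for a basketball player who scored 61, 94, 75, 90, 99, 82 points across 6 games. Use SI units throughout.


Average = sum / n
Sum = 501
Average = 501 / 6 = 83.5

83.5


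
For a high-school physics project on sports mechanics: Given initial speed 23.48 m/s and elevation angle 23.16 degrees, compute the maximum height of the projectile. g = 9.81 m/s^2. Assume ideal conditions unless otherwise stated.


H = (v*sin(theta))^2 / (2*g)
vy = v*sin(theta) = 23.48 * sin(23.16 deg) = 9.2347 m/s
H = vy^2 / (2*g) = 85.2794 / (2*9.81)
H = 85.2794 / 19.62 = 4.3466 m

4.3466 m


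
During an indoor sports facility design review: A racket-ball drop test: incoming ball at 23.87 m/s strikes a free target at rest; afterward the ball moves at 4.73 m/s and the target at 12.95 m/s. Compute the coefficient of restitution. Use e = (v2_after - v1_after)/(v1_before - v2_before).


e = (v2_after - v1_after) / (v1_before - v2_before)
Numerator = 12.95 - 4.73 = 8.22
Denominator = 23.87 - 0 = 23.87
e = 8.22 / 23.87 = 0.3444

0.3444


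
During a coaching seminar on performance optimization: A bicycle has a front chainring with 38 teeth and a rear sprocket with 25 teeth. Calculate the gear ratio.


GR = front_teeth / rear_teeth
GR = 38 / 25
GR = 1.52

1.52


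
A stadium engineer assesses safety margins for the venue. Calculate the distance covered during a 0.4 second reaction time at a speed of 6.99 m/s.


d = v * t
d = 6.99 * 0.4
d = 2.796 m

2.796 m


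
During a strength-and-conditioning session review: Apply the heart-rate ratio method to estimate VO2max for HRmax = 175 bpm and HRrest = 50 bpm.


VO2max = 15.3 * HRmax / HRrest
VO2max = 15.3 * 175 / 50
VO2max = 2677.5 / 50 = 53.55 mL/kg/min

53.55 mL/kg/min


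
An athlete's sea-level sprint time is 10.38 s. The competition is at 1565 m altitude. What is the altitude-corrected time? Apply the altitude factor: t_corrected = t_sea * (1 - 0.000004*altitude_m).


Correction factor = 1 - 0.000004 * 1565 = 0.99374
t_corrected = t_sea * factor = 10.38 * 0.99374
t_corrected = 10.315 s

10.315 s


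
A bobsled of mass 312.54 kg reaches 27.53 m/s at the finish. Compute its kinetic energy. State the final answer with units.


KE = 0.5 * m * v^2
KE = 0.5 * 312.54 * 27.53^2
KE = 0.5 * 312.54 * 757.9009 = 118437.1736 J

118437.1736 J


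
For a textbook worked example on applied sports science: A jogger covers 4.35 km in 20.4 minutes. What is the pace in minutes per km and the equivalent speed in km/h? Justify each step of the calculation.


Pace = time / distance = 20.4 min / 4.35 km = 4.6897 min/km
Speed = distance / time_in_hours = 4.35 / 0.34 hr
Speed = 12.7941 km/h

4.6897 min/km, 12.7941 km/h


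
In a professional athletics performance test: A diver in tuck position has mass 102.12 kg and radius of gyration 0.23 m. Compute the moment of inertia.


I = m * k^2
I = 102.12 * 0.23^2
I = 102.12 * 0.0529 = 5.4021 kg*m^2

5.4021 kg*m^2


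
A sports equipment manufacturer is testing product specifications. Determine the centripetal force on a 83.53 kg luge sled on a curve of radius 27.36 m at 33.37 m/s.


Fc = m * v^2 / r
v^2 = 33.37^2 = 1113.5569
Fc = 83.53 * 1113.5569 / 27.36
Fc = 93015.4079 / 27.36 = 3399.686 N

3399.686 N


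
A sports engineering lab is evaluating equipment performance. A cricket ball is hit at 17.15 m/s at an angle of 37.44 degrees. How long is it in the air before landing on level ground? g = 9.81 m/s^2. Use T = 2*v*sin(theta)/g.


T = 2*v*sin(theta)/g
sin(theta) = sin(37.44 deg) = 0.6079
T = 2*17.15*0.6079 / 9.81
T = 20.852 / 9.81 = 2.1256 s

2.1256 s


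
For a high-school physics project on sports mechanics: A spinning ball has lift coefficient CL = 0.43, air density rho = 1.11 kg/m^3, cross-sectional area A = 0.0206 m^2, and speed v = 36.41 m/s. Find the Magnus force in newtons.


FM = 0.5 * CL * rho * A * v^2
FM = 0.5 * 0.43 * 1.11 * 0.0206 * 36.41^2
v^2 = 1325.6881
FM = 0.5 * 0.43 * 1.11 * 0.0206 * 1325.6881 = 6.5173 N

6.5173 N


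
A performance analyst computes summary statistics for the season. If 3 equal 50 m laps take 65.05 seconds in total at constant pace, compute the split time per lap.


Split time = total_time / n_laps = 65.05 / 3
Split time = 21.6833 s per lap

21.6833 s


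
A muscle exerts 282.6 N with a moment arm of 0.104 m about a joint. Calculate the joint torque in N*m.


tau = F * d
tau = 282.6 * 0.104
tau = 29.3904 N*m

29.3904 N*m


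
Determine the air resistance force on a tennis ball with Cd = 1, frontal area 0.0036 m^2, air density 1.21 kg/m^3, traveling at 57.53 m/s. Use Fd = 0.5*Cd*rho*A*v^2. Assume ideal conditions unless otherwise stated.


Fd = 0.5 * Cd * rho * A * v^2
Fd = 0.5 * 1 * 1.21 * 0.0036 * 57.53^2
v^2 = 3309.7009
Fd = 0.5 * 1 * 1.21 * 0.0036 * 3309.7009 = 7.2085 N

7.2085 N


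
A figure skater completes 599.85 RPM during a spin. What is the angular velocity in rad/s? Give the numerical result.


omega = RPM * 2 * pi / 60
omega = 599.85 * 2 * 3.14159 / 60
omega = 3768.9687 / 60 = 62.8161 rad/s

62.8161 rad/s


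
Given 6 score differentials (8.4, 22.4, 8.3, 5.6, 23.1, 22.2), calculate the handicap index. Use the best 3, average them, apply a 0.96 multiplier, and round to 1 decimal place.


All differentials: 8.4, 22.4, 8.3, 5.6, 23.1, 22.2
Sorted: 5.6, 8.3, 8.4, 22.2, 22.4, 23.1
Best 3: 5.6, 8.3, 8.4
Average of best = 22.3 / 3 = 7.4333
Raw index = 7.4333 * 0.96 = 7.136
Handicap index = round(7.136, 1) = 7.1

7.1


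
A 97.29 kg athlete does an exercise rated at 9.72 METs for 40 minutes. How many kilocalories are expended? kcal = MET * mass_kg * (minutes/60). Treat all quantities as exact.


kcal = MET * mass * time_hr
Convert time: 40 min = 0.6667 hr
kcal = 9.72 * 97.29 * 0.6667
kcal = 630.4392 kcal

630.4392 kcal


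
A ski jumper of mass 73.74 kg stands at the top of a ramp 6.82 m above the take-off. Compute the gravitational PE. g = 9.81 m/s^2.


PE = m * g * h
PE = 73.74 * 9.81 * 6.82
PE = 723.3894 * 6.82 = 4933.5157 J

4933.5157 J


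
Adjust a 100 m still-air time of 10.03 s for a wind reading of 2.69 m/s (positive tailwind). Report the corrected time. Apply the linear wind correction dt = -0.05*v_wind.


dt = -0.05 * v_wind = -0.05 * 2.69 = -0.1345 s
t_corrected = t_still + dt = 10.03 + (-0.1345)
t_corrected = 9.8955 s

9.8955 s


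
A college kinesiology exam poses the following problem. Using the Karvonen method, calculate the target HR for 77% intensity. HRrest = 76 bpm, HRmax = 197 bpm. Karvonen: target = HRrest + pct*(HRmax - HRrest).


Target = HRrest + pct*(HRmax - HRrest)
Heart rate reserve = HRmax - HRrest = 197 - 76 = 121 bpm
Fraction = 77% = 0.77
Target = 76 + 0.77 * 121
Target = 76 + 93.17 = 169.17 bpm

169.17 bpm


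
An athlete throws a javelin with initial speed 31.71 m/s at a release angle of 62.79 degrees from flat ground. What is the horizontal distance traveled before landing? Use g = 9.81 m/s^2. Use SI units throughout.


R = v^2 * sin(2*theta) / g
Convert angle to radians: theta = 62.79 deg = 1.0959 rad
sin(2*theta) = sin(2.1918) = 0.8133
R = 31.71^2 * 0.8133 / 9.81
R = 1005.5241 * 0.8133 / 9.81 = 83.3636 m

83.3636 m


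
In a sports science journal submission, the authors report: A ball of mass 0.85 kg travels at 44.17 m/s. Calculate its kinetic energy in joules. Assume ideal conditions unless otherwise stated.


KE = 0.5 * m * v^2
KE = 0.5 * 0.85 * 44.17^2
KE = 0.5 * 0.85 * 1950.9889 = 829.1703 J

829.1703 J


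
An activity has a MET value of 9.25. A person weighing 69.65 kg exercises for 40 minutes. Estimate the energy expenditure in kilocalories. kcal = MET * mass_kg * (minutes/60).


kcal = MET * mass * time_hr
Convert time: 40 min = 0.6667 hr
kcal = 9.25 * 69.65 * 0.6667
kcal = 429.5083 kcal

429.5083 kcal


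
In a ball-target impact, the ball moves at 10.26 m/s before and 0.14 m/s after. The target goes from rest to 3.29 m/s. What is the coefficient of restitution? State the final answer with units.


e = (v2_after - v1_after) / (v1_before - v2_before)
Numerator = 3.29 - 0.14 = 3.15
Denominator = 10.26 - 0 = 10.26
e = 3.15 / 10.26 = 0.307

0.307


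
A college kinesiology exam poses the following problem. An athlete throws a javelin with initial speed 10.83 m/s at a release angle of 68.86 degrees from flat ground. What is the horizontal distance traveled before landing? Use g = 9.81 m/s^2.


R = v^2 * sin(2*theta) / g
Convert angle to radians: theta = 68.86 deg = 1.2018 rad
sin(2*theta) = sin(2.4037) = 0.6728
R = 10.83^2 * 0.6728 / 9.81
R = 117.2889 * 0.6728 / 9.81 = 8.0435 m

8.0435 m


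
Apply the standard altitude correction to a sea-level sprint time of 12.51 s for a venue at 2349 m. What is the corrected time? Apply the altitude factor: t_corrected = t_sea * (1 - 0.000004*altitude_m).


Correction factor = 1 - 0.000004 * 2349 = 0.990604
t_corrected = t_sea * factor = 12.51 * 0.990604
t_corrected = 12.3925 s

12.3925 s


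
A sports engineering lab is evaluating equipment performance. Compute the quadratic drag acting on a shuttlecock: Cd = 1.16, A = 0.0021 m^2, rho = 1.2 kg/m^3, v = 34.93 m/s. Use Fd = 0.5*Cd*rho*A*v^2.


Fd = 0.5 * Cd * rho * A * v^2
Fd = 0.5 * 1.16 * 1.2 * 0.0021 * 34.93^2
v^2 = 1220.1049
Fd = 0.5 * 1.16 * 1.2 * 0.0021 * 1220.1049 = 1.7833 N

1.7833 N


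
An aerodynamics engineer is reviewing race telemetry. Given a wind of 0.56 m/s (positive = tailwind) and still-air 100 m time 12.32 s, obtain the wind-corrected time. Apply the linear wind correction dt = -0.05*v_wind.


dt = -0.05 * v_wind = -0.05 * 0.56 = -0.028 s
t_corrected = t_still + dt = 12.32 + (-0.028)
t_corrected = 12.292 s

12.292 s


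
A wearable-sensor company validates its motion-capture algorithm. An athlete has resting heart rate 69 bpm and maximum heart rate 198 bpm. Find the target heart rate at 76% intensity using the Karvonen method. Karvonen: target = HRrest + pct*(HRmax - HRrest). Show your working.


Target = HRrest + pct*(HRmax - HRrest)
Heart rate reserve = HRmax - HRrest = 198 - 69 = 129 bpm
Fraction = 76% = 0.76
Target = 69 + 0.76 * 129
Target = 69 + 98.04 = 167.04 bpm

167.04 bpm


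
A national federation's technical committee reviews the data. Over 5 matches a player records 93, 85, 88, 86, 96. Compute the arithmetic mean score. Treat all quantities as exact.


Average = sum / n
Sum = 448
Average = 448 / 5 = 89.6

89.6


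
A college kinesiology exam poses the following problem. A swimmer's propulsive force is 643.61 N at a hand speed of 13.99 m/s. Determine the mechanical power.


P = F * v
P = 643.61 * 13.99
P = 9004.1039 W

9004.1039 W


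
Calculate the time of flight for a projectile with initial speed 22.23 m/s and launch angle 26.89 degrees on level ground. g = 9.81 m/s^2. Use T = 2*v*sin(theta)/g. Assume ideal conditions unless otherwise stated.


T = 2*v*sin(theta)/g
sin(theta) = sin(26.89 deg) = 0.4523
T = 2*22.23*0.4523 / 9.81
T = 20.1083 / 9.81 = 2.0498 s

2.0498 s


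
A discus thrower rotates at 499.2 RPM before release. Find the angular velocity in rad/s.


omega = RPM * 2 * pi / 60
omega = 499.2 * 2 * 3.14159 / 60
omega = 3136.5661 / 60 = 52.2761 rad/s

52.2761 rad/s


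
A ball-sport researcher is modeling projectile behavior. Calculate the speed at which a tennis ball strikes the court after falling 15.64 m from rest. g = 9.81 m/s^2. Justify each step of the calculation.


v = sqrt(2 * g * h)
v = sqrt(2 * 9.81 * 15.64)
v = sqrt(306.8568) = 17.5173 m/s

17.5173 m/s


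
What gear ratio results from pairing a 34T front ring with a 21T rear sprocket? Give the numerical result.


GR = front_teeth / rear_teeth
GR = 34 / 21
GR = 1.619

1.619


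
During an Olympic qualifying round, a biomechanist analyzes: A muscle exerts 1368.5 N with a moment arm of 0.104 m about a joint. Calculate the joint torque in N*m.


tau = F * d
tau = 1368.5 * 0.104
tau = 142.324 N*m

142.324 N*m


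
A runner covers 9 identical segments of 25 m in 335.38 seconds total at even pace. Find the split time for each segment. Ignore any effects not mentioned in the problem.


Split time = total_time / n_laps = 335.38 / 9
Split time = 37.2644 s per lap

37.2644 s


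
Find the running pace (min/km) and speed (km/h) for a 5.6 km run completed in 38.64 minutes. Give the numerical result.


Pace = time / distance = 38.64 min / 5.6 km = 6.9 min/km
Speed = distance / time_in_hours = 5.6 / 0.644 hr
Speed = 8.6957 km/h

6.9 min/km, 8.6957 km/h


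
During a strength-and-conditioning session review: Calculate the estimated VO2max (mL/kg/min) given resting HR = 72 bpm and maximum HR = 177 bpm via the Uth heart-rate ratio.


VO2max = 15.3 * HRmax / HRrest
VO2max = 15.3 * 177 / 72
VO2max = 2708.1 / 72 = 37.6125 mL/kg/min

37.6125 mL/kg/min


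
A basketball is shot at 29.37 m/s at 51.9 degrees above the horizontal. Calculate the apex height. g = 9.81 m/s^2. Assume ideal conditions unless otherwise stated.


H = (v*sin(theta))^2 / (2*g)
vy = v*sin(theta) = 29.37 * sin(51.9 deg) = 23.1123 m/s
H = vy^2 / (2*g) = 534.1776 / (2*9.81)
H = 534.1776 / 19.62 = 27.2262 m

27.2262 m


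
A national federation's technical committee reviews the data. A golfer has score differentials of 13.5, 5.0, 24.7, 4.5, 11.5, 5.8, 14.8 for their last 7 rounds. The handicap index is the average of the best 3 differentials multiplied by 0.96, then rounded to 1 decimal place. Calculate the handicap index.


All differentials: 13.5, 5.0, 24.7, 4.5, 11.5, 5.8, 14.8
Sorted: 4.5, 5.0, 5.8, 11.5, 13.5, 14.8, 24.7
Best 3: 4.5, 5.0, 5.8
Average of best = 15.3 / 3 = 5.1
Raw index = 5.1 * 0.96 = 4.896
Handicap index = round(4.896, 1) = 4.9

4.9


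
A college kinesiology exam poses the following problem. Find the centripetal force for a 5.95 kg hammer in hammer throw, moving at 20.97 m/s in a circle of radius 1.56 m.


Fc = m * v^2 / r
v^2 = 20.97^2 = 439.7409
Fc = 5.95 * 439.7409 / 1.56
Fc = 2616.4584 / 1.56 = 1677.2169 N

1677.2169 N


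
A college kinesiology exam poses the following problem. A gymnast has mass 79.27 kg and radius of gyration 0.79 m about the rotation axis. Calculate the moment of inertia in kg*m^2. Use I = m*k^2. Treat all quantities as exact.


I = m * k^2
I = 79.27 * 0.79^2
I = 79.27 * 0.6241 = 49.4724 kg*m^2

49.4724 kg*m^2


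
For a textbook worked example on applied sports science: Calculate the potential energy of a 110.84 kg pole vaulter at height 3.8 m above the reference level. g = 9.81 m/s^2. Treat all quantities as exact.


PE = m * g * h
PE = 110.84 * 9.81 * 3.8
PE = 1087.3404 * 3.8 = 4131.8935 J

4131.8935 J


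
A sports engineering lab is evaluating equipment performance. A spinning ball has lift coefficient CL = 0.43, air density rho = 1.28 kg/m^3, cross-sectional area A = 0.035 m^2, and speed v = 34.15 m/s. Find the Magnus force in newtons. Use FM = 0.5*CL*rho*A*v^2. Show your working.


FM = 0.5 * CL * rho * A * v^2
FM = 0.5 * 0.43 * 1.28 * 0.035 * 34.15^2
v^2 = 1166.2225
FM = 0.5 * 0.43 * 1.28 * 0.035 * 1166.2225 = 11.2331 N

11.2331 N


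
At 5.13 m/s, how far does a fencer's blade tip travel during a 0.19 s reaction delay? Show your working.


d = v * t
d = 5.13 * 0.19
d = 0.9747 m

0.9747 m


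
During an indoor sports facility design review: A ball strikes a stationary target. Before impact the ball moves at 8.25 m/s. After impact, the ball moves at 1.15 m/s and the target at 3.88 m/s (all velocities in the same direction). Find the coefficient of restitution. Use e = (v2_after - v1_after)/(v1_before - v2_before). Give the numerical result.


e = (v2_after - v1_after) / (v1_before - v2_before)
Numerator = 3.88 - 1.15 = 2.73
Denominator = 8.25 - 0 = 8.25
e = 2.73 / 8.25 = 0.3309

0.3309


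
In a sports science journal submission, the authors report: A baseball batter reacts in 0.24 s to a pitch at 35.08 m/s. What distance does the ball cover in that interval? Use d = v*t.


d = v * t
d = 35.08 * 0.24
d = 8.4192 m

8.4192 m


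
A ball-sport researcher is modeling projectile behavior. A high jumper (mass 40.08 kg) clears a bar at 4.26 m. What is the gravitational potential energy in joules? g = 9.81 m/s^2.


PE = m * g * h
PE = 40.08 * 9.81 * 4.26
PE = 393.1848 * 4.26 = 1674.9672 J

1674.9672 J


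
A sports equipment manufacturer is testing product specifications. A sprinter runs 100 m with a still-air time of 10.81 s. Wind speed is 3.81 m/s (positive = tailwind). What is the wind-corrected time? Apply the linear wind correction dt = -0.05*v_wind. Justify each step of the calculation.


dt = -0.05 * v_wind = -0.05 * 3.81 = -0.1905 s
t_corrected = t_still + dt = 10.81 + (-0.1905)
t_corrected = 10.6195 s

10.6195 s


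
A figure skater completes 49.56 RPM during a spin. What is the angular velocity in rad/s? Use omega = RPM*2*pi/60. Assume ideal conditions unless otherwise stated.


omega = RPM * 2 * pi / 60
omega = 49.56 * 2 * 3.14159 / 60
omega = 311.3947 / 60 = 5.1899 rad/s

5.1899 rad/s


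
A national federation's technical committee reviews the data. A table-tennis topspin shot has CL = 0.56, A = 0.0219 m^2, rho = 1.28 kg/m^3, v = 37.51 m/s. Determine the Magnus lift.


FM = 0.5 * CL * rho * A * v^2
FM = 0.5 * 0.56 * 1.28 * 0.0219 * 37.51^2
v^2 = 1407.0001
FM = 0.5 * 0.56 * 1.28 * 0.0219 * 1407.0001 = 11.0435 N

11.0435 N


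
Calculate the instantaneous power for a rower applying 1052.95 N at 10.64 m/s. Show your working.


P = F * v
P = 1052.95 * 10.64
P = 11203.388 W

11203.388 W


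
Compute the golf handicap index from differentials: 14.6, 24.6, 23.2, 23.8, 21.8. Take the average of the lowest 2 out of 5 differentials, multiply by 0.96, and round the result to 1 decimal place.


All differentials: 14.6, 24.6, 23.2, 23.8, 21.8
Sorted: 14.6, 21.8, 23.2, 23.8, 24.6
Best 2: 14.6, 21.8
Average of best = 36.4 / 2 = 18.2
Raw index = 18.2 * 0.96 = 17.472
Handicap index = round(17.472, 1) = 17.5

17.5


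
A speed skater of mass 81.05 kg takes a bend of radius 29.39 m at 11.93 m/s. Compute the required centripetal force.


Fc = m * v^2 / r
v^2 = 11.93^2 = 142.3249
Fc = 81.05 * 142.3249 / 29.39
Fc = 11535.4331 / 29.39 = 392.4952 N

392.4952 N


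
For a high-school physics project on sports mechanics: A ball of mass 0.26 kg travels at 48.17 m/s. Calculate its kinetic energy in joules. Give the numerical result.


KE = 0.5 * m * v^2
KE = 0.5 * 0.26 * 48.17^2
KE = 0.5 * 0.26 * 2320.3489 = 301.6454 J

301.6454 J


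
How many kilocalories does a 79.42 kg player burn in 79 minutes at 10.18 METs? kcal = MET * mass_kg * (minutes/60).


kcal = MET * mass * time_hr
Convert time: 79 min = 1.3167 hr
kcal = 10.18 * 79.42 * 1.3167
kcal = 1064.5192 kcal

1064.5192 kcal


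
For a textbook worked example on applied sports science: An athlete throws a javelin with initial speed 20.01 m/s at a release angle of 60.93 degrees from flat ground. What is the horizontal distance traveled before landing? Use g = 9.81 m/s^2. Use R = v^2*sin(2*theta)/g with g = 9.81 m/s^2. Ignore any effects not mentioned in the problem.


R = v^2 * sin(2*theta) / g
Convert angle to radians: theta = 60.93 deg = 1.0634 rad
sin(2*theta) = sin(2.1269) = 0.8493
R = 20.01^2 * 0.8493 / 9.81
R = 400.4001 * 0.8493 / 9.81 = 34.6663 m

34.6663 m


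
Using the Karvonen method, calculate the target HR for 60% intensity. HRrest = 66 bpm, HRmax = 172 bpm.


Target = HRrest + pct*(HRmax - HRrest)
Heart rate reserve = HRmax - HRrest = 172 - 66 = 106 bpm
Fraction = 60% = 0.6
Target = 66 + 0.6 * 106
Target = 66 + 63.6 = 129.6 bpm

129.6 bpm


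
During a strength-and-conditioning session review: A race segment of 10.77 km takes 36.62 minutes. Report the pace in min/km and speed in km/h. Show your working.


Pace = time / distance = 36.62 min / 10.77 km = 3.4002 min/km
Speed = distance / time_in_hours = 10.77 / 0.6103 hr
Speed = 17.6461 km/h

3.4002 min/km, 17.6461 km/h


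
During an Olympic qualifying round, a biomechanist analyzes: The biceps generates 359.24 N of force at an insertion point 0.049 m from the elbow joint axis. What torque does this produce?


tau = F * d
tau = 359.24 * 0.049
tau = 17.6028 N*m

17.6028 N*m


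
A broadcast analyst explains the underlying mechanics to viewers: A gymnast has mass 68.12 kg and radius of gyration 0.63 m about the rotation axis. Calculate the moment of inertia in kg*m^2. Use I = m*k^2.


I = m * k^2
I = 68.12 * 0.63^2
I = 68.12 * 0.3969 = 27.0368 kg*m^2

27.0368 kg*m^2


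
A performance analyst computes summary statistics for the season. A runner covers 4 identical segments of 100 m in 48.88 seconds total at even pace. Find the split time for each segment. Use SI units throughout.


Split time = total_time / n_laps = 48.88 / 4
Split time = 12.22 s per lap

12.22 s


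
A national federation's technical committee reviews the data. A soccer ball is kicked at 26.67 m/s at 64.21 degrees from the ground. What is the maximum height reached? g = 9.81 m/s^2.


H = (v*sin(theta))^2 / (2*g)
vy = v*sin(theta) = 26.67 * sin(64.21 deg) = 24.0135 m/s
H = vy^2 / (2*g) = 576.6495 / (2*9.81)
H = 576.6495 / 19.62 = 29.3909 m

29.3909 m


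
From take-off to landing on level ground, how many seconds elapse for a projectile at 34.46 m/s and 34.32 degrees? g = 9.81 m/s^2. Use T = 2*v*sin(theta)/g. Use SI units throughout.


T = 2*v*sin(theta)/g
sin(theta) = sin(34.32 deg) = 0.5638
T = 2*34.46*0.5638 / 9.81
T = 38.8581 / 9.81 = 3.9611 s

3.9611 s


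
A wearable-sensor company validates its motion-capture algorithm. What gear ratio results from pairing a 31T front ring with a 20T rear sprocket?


GR = front_teeth / rear_teeth
GR = 31 / 20
GR = 1.55

1.55


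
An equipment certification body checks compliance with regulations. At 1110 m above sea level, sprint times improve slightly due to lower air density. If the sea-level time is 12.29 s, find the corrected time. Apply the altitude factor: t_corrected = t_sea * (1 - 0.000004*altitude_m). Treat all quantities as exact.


Correction factor = 1 - 0.000004 * 1110 = 0.99556
t_corrected = t_sea * factor = 12.29 * 0.99556
t_corrected = 12.2354 s

12.2354 s


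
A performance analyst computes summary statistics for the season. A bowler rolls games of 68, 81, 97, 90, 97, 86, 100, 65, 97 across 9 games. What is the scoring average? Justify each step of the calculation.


Average = sum / n
Sum = 781
Average = 781 / 9 = 86.7778

86.7778


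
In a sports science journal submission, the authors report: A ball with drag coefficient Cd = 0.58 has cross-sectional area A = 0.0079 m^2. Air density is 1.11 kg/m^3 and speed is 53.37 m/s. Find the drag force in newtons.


Fd = 0.5 * Cd * rho * A * v^2
Fd = 0.5 * 0.58 * 1.11 * 0.0079 * 53.37^2
v^2 = 2848.3569
Fd = 0.5 * 0.58 * 1.11 * 0.0079 * 2848.3569 = 7.2434 N

7.2434 N


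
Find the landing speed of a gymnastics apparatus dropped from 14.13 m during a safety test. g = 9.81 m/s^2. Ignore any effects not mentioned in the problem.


v = sqrt(2 * g * h)
v = sqrt(2 * 9.81 * 14.13)
v = sqrt(277.2306) = 16.6502 m/s

16.6502 m/s


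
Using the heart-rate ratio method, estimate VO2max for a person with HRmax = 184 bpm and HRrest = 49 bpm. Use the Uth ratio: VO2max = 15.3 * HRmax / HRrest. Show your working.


VO2max = 15.3 * HRmax / HRrest
VO2max = 15.3 * 184 / 49
VO2max = 2815.2 / 49 = 57.4531 mL/kg/min

57.4531 mL/kg/min


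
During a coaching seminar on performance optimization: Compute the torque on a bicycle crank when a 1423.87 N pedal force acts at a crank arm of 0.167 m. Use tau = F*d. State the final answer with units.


tau = F * d
tau = 1423.87 * 0.167
tau = 237.7863 N*m

237.7863 N*m


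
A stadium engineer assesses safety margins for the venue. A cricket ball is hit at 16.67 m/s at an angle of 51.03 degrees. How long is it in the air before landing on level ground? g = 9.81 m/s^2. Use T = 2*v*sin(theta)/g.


T = 2*v*sin(theta)/g
sin(theta) = sin(51.03 deg) = 0.7775
T = 2*16.67*0.7775 / 9.81
T = 25.921 / 9.81 = 2.6423 s

2.6423 s


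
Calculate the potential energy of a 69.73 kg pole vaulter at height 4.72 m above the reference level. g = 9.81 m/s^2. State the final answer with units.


PE = m * g * h
PE = 69.73 * 9.81 * 4.72
PE = 684.0513 * 4.72 = 3228.7221 J

3228.7221 J


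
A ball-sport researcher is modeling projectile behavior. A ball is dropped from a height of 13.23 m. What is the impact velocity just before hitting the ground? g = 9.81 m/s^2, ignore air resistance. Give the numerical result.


v = sqrt(2 * g * h)
v = sqrt(2 * 9.81 * 13.23)
v = sqrt(259.5726) = 16.1113 m/s

16.1113 m/s


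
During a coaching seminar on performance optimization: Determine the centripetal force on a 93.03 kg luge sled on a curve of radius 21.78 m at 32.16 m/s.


Fc = m * v^2 / r
v^2 = 32.16^2 = 1034.2656
Fc = 93.03 * 1034.2656 / 21.78
Fc = 96217.7288 / 21.78 = 4417.7102 N

4417.7102 N


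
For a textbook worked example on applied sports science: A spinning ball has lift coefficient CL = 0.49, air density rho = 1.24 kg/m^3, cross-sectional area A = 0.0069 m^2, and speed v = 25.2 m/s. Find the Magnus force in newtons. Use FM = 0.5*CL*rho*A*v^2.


FM = 0.5 * CL * rho * A * v^2
FM = 0.5 * 0.49 * 1.24 * 0.0069 * 25.2^2
v^2 = 635.04
FM = 0.5 * 0.49 * 1.24 * 0.0069 * 635.04 = 1.3312 N

1.3312 N


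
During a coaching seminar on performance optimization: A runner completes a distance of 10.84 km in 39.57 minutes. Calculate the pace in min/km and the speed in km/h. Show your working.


Pace = time / distance = 39.57 min / 10.84 km = 3.6504 min/km
Speed = distance / time_in_hours = 10.84 / 0.6595 hr
Speed = 16.4367 km/h

3.6504 min/km, 16.4367 km/h


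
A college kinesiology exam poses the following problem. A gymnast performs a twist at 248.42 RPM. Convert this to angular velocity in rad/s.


omega = RPM * 2 * pi / 60
omega = 248.42 * 2 * 3.14159 / 60
omega = 1560.8689 / 60 = 26.0145 rad/s

26.0145 rad/s


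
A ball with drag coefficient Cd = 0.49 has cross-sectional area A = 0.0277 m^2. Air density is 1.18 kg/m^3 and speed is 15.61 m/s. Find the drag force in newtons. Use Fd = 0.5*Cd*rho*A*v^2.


Fd = 0.5 * Cd * rho * A * v^2
Fd = 0.5 * 0.49 * 1.18 * 0.0277 * 15.61^2
v^2 = 243.6721
Fd = 0.5 * 0.49 * 1.18 * 0.0277 * 243.6721 = 1.9513 N

1.9513 N
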